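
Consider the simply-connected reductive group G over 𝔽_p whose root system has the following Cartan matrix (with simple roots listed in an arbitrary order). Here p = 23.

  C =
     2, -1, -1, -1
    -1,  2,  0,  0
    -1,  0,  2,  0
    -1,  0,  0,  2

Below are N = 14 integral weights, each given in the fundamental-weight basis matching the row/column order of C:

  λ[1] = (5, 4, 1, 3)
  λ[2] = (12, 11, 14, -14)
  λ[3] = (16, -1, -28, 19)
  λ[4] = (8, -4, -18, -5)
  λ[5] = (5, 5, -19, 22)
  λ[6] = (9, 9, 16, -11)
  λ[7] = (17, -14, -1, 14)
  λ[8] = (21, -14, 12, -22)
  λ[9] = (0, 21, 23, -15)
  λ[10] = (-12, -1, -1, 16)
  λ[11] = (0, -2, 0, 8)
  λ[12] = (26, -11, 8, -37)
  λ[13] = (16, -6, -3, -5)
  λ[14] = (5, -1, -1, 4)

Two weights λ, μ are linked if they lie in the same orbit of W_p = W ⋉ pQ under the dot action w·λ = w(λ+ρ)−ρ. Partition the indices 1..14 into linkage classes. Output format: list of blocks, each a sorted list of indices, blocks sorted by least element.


C ↔ D_4 under row/col permutation; |W(D_4)| = 192.

Folding the 14 weights λ_j+ρ into Ā_23 (reps in the given 4-coord order):

    [1] (6, 5, 2, 4)
    [2] (6, 5, 2, 4)
    [3] (6, 4, 3, 4)
    [4] (2, 4, 6, 3)
    [5] (6, 0, 0, 5)
    [6] (6, 4, 3, 4)
    [7] (0, 3, 10, 5)
    [8] (0, 1, 1, 9)
    [9] (0, 1, 1, 9)
    [10] (6, 0, 0, 5)
    [11] (0, 1, 1, 9)
    [12] (6, 4, 3, 4)
    [13] (6, 5, 2, 4)
    [14] (6, 0, 0, 5)

6 distinct reps among the 14 weights ⇒ 6 W_23-linkage classes:

[[1, 2, 13], [3, 6, 12], [4], [5, 10, 14], [7], [8, 9, 11]]


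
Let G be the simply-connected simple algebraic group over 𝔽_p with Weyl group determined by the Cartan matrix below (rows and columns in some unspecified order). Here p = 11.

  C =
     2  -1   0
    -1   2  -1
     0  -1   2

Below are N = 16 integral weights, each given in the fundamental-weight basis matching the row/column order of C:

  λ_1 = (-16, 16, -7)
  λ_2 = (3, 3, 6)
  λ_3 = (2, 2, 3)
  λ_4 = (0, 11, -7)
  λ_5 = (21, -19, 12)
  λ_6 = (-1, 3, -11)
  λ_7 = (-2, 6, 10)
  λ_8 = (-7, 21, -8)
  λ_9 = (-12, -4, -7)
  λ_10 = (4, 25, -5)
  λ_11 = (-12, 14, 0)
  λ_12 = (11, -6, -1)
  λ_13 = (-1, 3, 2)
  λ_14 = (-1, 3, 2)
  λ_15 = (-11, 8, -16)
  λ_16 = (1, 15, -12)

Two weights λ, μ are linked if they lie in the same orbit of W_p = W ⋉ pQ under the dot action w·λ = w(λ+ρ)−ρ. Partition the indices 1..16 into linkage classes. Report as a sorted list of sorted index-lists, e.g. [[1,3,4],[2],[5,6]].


Type A_3, rank 3, |W|=24; reorder rows/cols to standard.

Each λ_j+ρ reduced to Ā_11; 3-tuples below use C's row order:

    1: (5, 0, 4)
    2: (0, 4, 3)
    3: (3, 3, 4)
    4: (1, 5, 4)
    5: (5, 0, 4)
    6: (6, 0, 4)
    7: (6, 0, 4)
    8: (5, 0, 4)
    9: (3, 0, 2)
    10: (5, 0, 4)
    11: (6, 0, 4)
    12: (6, 0, 4)
    13: (0, 4, 3)
    14: (0, 4, 3)
    15: (1, 5, 4)
    16: (5, 0, 4)

Linkage partition of the 16 weights (6 classes, p=11):

[[1, 5, 8, 10, 16], [2, 13, 14], [3], [4, 15], [6, 7, 11, 12], [9]]


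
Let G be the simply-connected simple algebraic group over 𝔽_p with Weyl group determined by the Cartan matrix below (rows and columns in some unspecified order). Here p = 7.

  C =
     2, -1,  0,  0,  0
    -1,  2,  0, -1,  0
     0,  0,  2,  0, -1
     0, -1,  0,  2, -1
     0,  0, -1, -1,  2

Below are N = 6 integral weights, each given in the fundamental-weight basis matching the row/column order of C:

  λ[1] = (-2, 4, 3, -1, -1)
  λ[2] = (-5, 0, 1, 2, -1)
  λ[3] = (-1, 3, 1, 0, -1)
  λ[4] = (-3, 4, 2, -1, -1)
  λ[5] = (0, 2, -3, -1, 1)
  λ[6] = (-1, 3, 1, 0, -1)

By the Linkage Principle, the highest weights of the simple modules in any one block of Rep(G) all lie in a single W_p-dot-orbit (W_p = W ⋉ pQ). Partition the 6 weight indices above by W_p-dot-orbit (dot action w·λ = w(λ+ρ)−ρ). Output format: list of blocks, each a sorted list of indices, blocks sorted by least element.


Dynkin diagram of C (from the 8 off-diagonal −1 entries): A_5.

W_7-reps of the 6 weights in Ā_7 (same 5-coord order as C):

  [1] (1, 3, 2, 0, 0) · [2] (1, 3, 2, 0, 0) · [3] (0, 4, 2, 1, 0) · [4] (1, 3, 2, 0, 0) · [5] (1, 3, 2, 0, 0) · [6] (0, 4, 2, 1, 0)

2 distinct reps among the 6 weights ⇒ 2 W_7-linkage classes:

[[1, 2, 4, 5], [3, 6]]


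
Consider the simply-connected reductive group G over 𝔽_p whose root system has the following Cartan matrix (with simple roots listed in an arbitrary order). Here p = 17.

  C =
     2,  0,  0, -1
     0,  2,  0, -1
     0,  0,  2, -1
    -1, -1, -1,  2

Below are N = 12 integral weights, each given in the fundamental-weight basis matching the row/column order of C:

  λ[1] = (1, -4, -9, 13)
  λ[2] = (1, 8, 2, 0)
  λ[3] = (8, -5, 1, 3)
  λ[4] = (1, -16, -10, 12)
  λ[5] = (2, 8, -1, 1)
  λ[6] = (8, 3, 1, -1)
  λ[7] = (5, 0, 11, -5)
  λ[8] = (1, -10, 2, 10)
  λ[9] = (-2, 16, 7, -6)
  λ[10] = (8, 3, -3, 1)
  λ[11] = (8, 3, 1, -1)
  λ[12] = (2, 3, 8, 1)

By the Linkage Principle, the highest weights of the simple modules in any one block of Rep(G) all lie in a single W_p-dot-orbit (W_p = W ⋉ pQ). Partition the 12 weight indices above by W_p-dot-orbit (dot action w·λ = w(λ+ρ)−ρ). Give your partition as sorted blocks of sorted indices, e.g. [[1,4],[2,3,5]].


Type D_4, rank 4, |W|=192; reorder rows/cols to standard.

Alcove-folded reps (p=17, 12 weights, presented ϖ-order):

  [1] (2, 3, 8, 1);  [2] (2, 9, 3, 1);  [3] (9, 4, 2, 0);  [4] (9, 4, 2, 0);  [5] (3, 9, 0, 2);  [6] (9, 4, 2, 0);  [7] (2, 3, 8, 1);  [8] (2, 9, 3, 1);  [9] (3, 9, 0, 2);  [10] (9, 4, 2, 0);  [11] (9, 4, 2, 0);  [12] (2, 3, 8, 1)

Linkage partition of the 12 weights (4 classes, p=17):

[[1, 7, 12], [2, 8], [3, 4, 6, 10, 11], [5, 9]]


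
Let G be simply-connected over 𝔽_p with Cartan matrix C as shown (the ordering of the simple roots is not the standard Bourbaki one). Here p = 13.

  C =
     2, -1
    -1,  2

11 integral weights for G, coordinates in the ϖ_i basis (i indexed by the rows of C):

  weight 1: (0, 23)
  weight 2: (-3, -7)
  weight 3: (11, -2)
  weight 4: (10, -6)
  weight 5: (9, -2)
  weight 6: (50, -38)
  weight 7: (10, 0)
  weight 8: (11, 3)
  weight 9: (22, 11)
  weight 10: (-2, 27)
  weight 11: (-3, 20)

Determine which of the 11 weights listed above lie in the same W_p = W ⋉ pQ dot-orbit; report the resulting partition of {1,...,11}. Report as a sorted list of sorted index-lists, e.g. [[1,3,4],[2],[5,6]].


A_2 Cartan matrix, 2 simple roots permuted; ρ=(1,1).

Ā_13 reps of the 11 weights (A_2, coords as presented):

  λ_1 → (11, 1);  λ_2 → (6, 2);  λ_3 → (11, 1);  λ_4 → (6, 5);  λ_5 → (9, 1);  λ_6 → (11, 1);  λ_7 → (11, 1);  λ_8 → (9, 1);  λ_9 → (9, 1);  λ_10 → (11, 1);  λ_11 → (6, 5)

These 11 weights hit 4 W_13-dot-orbits; sizes (5, 1, 2, 3):

[[1, 3, 6, 7, 10], [2], [4, 11], [5, 8, 9]]


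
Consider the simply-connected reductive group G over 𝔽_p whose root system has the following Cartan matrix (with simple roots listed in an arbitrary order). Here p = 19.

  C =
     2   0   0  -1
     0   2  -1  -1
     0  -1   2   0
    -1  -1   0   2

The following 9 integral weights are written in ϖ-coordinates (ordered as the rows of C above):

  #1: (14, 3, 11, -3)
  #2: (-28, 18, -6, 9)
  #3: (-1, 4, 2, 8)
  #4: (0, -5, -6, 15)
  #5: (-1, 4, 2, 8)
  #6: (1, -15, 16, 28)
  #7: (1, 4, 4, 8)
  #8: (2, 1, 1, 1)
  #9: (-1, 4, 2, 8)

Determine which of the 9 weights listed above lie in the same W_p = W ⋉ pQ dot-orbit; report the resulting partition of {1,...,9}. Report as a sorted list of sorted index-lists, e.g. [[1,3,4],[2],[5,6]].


Root system A_4: the 4×4 matrix C matches after relabeling.

Alcove-folded reps (p=19, 9 weights, presented ϖ-order):

  [1] (3, 2, 2, 2) · [2] (0, 5, 3, 9) · [3] (0, 5, 3, 9) · [4] (1, 5, 4, 7) · [5] (0, 5, 3, 9) · [6] (3, 2, 2, 2) · [7] (0, 5, 3, 9) · [8] (3, 2, 2, 2) · [9] (0, 5, 3, 9)

Linkage partition of the 9 weights (3 classes, p=19):

[[1, 6, 8], [2, 3, 5, 7, 9], [4]]


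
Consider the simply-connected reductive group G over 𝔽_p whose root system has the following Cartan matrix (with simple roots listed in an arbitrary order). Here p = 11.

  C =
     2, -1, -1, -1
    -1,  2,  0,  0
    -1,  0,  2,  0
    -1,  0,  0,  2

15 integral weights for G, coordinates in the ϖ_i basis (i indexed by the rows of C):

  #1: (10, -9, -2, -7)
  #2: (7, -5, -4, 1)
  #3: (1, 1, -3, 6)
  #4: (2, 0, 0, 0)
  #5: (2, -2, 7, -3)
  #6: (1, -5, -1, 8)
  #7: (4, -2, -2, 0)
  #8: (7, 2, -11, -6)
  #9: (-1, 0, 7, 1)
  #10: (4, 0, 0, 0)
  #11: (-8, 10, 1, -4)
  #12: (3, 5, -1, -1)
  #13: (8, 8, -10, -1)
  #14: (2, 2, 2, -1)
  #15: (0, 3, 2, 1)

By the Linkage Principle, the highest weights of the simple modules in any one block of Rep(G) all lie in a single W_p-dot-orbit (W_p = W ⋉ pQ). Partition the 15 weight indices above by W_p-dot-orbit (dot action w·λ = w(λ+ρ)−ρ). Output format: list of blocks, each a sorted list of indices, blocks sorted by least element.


Cartan matrix: type D_4 (|W|=192); un-permuting the 4 rows.

Ā_11 reps of the 15 weights (D_4, coords as presented):

  [1] (1, 4, 3, 2) · [2] (1, 4, 3, 2) · [3] (0, 2, 2, 7) · [4] (3, 1, 1, 1) · [5] (0, 1, 8, 2) · [6] (0, 2, 2, 7) · [7] (3, 1, 1, 1) · [8] (1, 4, 3, 2) · [9] (0, 1, 8, 2) · [10] (3, 1, 1, 1) · [11] (1, 4, 3, 2) · [12] (1, 6, 0, 0) · [13] (0, 2, 2, 7) · [14] (2, 3, 3, 0) · [15] (1, 4, 3, 2)

Grouping the 15 weights by Ā_11-representative: 6 linkage classes.

[[1, 2, 8, 11, 15], [3, 6, 13], [4, 7, 10], [5, 9], [12], [14]]


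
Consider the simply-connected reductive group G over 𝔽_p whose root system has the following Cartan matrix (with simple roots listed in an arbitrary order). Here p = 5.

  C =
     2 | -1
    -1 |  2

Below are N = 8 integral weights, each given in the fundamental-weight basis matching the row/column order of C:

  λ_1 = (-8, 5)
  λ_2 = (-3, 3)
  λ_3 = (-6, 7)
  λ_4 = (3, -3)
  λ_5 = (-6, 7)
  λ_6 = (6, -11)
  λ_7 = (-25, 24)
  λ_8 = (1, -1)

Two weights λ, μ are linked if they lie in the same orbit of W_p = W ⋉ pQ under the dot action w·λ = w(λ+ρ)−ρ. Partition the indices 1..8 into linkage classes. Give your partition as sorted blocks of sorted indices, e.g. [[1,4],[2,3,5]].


Cartan matrix: type A_2 (|W|=6); un-permuting the 2 rows.

Ā_5 reps of the 8 weights (A_2, coords as presented):

  λ_1+ρ ↦ (3, 1);  λ_2+ρ ↦ (2, 2);  λ_3+ρ ↦ (2, 0);  λ_4+ρ ↦ (2, 2);  λ_5+ρ ↦ (2, 0);  λ_6+ρ ↦ (2, 0);  λ_7+ρ ↦ (0, 4);  λ_8+ρ ↦ (2, 0)

Grouping the 8 weights by Ā_5-representative: 4 linkage classes.

[[1], [2, 4], [3, 5, 6, 8], [7]]


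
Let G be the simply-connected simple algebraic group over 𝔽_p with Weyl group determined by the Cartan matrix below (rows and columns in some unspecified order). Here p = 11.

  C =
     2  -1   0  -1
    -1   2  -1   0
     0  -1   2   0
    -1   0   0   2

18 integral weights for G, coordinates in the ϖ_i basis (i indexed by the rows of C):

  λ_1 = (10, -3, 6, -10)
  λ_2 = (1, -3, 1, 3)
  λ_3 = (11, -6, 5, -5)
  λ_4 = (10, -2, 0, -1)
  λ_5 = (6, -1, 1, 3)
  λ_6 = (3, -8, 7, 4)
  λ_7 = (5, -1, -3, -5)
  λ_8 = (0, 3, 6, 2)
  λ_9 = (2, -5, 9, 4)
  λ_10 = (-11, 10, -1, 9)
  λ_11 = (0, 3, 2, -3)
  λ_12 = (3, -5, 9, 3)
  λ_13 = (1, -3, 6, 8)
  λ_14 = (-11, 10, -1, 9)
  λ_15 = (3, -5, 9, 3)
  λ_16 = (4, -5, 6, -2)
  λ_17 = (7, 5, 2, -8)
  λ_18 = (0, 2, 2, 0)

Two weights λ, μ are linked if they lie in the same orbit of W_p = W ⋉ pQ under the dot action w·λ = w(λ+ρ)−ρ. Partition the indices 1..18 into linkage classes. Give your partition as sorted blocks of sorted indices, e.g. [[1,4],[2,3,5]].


C ↔ A_4 under row/col permutation; |W(A_4)| = 120.

Each λ_j+ρ reduced to Ā_11; 4-tuples below use C's row order:

    1: (0, 2, 0, 4)
    2: (0, 2, 0, 4)
    3: (3, 4, 1, 2)
    4: (10, 1, 0, 0)
    5: (7, 0, 0, 2)
    6: (3, 4, 1, 2)
    7: (0, 2, 0, 4)
    8: (0, 4, 3, 1)
    9: (1, 3, 3, 1)
    10: (10, 1, 0, 0)
    11: (1, 3, 3, 1)
    12: (0, 4, 3, 1)
    13: (0, 2, 0, 4)
    14: (10, 1, 0, 0)
    15: (0, 4, 3, 1)
    16: (0, 4, 3, 1)
    17: (1, 3, 3, 1)
    18: (1, 3, 3, 1)

Grouping the 18 weights by Ā_11-representative: 6 linkage classes.

[[1, 2, 7, 13], [3, 6], [4, 10, 14], [5], [8, 12, 15, 16], [9, 11, 17, 18]]


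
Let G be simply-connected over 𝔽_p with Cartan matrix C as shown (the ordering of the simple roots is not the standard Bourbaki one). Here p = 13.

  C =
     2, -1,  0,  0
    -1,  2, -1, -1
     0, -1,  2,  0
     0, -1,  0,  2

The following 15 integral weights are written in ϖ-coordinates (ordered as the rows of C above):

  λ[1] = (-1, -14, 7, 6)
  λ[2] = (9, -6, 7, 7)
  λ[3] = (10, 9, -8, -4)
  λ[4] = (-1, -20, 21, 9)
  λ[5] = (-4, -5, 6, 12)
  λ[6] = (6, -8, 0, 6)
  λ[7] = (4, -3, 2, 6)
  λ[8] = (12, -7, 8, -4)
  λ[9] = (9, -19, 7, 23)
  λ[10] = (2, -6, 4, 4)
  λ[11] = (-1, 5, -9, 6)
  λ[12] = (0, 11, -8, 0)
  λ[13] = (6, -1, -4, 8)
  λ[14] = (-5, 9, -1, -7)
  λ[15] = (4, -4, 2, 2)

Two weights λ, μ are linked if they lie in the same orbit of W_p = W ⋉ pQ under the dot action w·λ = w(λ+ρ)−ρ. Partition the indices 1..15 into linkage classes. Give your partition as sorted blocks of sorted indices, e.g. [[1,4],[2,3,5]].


Cartan matrix: type D_4 (|W|=192); un-permuting the 4 rows.

Folding the 15 weights λ_j+ρ into Ā_13 (reps in the given 4-coord order):

    λ_1 → (2, 0, 6, 5)
    λ_2 → (2, 3, 0, 0)
    λ_3 → (3, 2, 1, 5)
    λ_4 → (4, 0, 0, 6)
    λ_5 → (4, 0, 0, 6)
    λ_6 → (0, 1, 6, 0)
    λ_7 → (3, 2, 1, 5)
    λ_8 → (4, 0, 0, 6)
    λ_9 → (3, 2, 1, 5)
    λ_10 → (2, 3, 0, 0)
    λ_11 → (2, 0, 6, 5)
    λ_12 → (0, 1, 6, 0)
    λ_13 → (4, 0, 0, 6)
    λ_14 → (4, 0, 0, 6)
    λ_15 → (2, 3, 0, 0)

Partition of {1..15} into 5 W_13-dot-orbits:

[[1, 11], [2, 10, 15], [3, 7, 9], [4, 5, 8, 13, 14], [6, 12]]


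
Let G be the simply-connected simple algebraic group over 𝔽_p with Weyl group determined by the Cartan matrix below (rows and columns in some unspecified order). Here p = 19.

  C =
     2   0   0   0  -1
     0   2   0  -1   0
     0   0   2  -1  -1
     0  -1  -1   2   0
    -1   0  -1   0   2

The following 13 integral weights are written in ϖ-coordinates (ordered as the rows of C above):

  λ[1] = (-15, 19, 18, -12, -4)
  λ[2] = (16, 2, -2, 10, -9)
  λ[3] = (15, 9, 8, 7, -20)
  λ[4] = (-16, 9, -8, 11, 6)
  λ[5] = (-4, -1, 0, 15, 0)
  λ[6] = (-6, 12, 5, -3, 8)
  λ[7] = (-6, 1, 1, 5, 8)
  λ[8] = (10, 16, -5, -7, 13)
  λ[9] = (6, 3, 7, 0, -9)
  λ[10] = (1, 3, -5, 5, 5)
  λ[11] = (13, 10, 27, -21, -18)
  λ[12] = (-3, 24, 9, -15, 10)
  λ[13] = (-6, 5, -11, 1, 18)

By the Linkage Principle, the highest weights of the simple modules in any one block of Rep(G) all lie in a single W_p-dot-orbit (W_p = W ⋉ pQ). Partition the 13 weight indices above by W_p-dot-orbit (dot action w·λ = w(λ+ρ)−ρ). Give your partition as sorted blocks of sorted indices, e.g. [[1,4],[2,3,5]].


Cartan matrix: type A_5 (|W|=720); un-permuting the 5 rows.

W_19-reps of the 13 weights in Ā_19 (same 5-coord order as C):

  1: (5, 0, 8, 2, 1) · 2: (5, 0, 8, 2, 1) · 3: (5, 0, 8, 2, 1) · 4: (3, 4, 5, 3, 4) · 5: (1, 0, 1, 15, 1) · 6: (2, 4, 4, 2, 2) · 7: (5, 2, 2, 6, 4) · 8: (2, 4, 4, 2, 2) · 9: (1, 4, 0, 1, 7) · 10: (2, 4, 4, 2, 2) · 11: (5, 0, 8, 2, 1) · 12: (5, 2, 2, 6, 4) · 13: (5, 2, 2, 6, 4)

These 13 weights hit 6 W_19-dot-orbits; sizes (4, 1, 1, 3, 3, 1):

[[1, 2, 3, 11], [4], [5], [6, 8, 10], [7, 12, 13], [9]]


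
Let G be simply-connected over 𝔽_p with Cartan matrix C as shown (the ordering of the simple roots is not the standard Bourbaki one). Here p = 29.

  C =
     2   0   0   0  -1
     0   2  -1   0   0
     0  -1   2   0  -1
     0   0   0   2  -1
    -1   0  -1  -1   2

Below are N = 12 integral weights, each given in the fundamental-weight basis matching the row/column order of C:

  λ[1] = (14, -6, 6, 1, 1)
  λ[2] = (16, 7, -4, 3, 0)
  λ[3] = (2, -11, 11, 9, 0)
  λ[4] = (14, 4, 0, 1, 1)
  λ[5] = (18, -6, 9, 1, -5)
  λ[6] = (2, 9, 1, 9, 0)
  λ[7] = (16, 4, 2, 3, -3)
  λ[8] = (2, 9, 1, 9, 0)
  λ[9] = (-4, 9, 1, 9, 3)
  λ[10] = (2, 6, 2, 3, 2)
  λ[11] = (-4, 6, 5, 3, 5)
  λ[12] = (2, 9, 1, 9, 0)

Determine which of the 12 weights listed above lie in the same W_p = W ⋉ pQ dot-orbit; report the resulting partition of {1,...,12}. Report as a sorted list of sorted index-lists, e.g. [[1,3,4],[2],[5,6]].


C ↔ D_5 under row/col permutation; |W(D_5)| = 1920.

Alcove-folded reps (p=29, 12 weights, presented ϖ-order):

  1: (15, 5, 1, 2, 2) · 2: (15, 5, 1, 2, 2) · 3: (3, 10, 2, 10, 1) · 4: (15, 5, 1, 2, 2) · 5: (15, 5, 1, 2, 2) · 6: (3, 10, 2, 10, 1) · 7: (15, 5, 1, 2, 2) · 8: (3, 10, 2, 10, 1) · 9: (3, 10, 2, 10, 1) · 10: (3, 7, 3, 4, 3) · 11: (3, 7, 3, 4, 3) · 12: (3, 10, 2, 10, 1)

3 distinct reps among the 12 weights ⇒ 3 W_29-linkage classes:

[[1, 2, 4, 5, 7], [3, 6, 8, 9, 12], [10, 11]]


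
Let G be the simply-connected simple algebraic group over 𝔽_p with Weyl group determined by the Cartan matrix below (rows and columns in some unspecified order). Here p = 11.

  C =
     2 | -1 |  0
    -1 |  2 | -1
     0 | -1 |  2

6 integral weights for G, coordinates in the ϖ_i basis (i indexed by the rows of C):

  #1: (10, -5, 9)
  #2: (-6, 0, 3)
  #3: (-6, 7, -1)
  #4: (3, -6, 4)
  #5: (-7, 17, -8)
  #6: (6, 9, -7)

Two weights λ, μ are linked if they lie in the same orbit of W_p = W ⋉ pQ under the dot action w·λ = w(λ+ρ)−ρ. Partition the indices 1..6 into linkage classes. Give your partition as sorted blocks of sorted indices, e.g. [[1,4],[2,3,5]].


Dynkin diagram of C (from the 4 off-diagonal −1 entries): A_3.

Ā_11 reps of the 6 weights (A_3, coords as presented):

    λ_1+ρ ↦ (1, 4, 0)
    λ_2+ρ ↦ (1, 4, 0)
    λ_3+ρ ↦ (5, 3, 0)
    λ_4+ρ ↦ (1, 4, 0)
    λ_5+ρ ↦ (1, 4, 0)
    λ_6+ρ ↦ (1, 4, 0)

2 distinct reps among the 6 weights ⇒ 2 W_11-linkage classes:

[[1, 2, 4, 5, 6], [3]]


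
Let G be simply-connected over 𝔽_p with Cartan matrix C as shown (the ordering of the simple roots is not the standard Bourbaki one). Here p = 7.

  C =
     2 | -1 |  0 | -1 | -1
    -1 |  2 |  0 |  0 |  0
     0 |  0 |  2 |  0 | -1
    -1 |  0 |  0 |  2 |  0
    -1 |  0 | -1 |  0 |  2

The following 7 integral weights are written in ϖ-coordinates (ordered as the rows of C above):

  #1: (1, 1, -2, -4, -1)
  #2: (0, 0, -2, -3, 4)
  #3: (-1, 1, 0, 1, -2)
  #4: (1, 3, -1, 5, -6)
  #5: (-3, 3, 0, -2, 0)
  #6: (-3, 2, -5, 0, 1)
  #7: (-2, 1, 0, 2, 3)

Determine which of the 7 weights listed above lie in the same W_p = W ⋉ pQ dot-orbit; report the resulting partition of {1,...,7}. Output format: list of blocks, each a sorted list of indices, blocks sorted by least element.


D_5 Cartan matrix, 5 simple roots permuted; ρ=(1,1,1,1,1).

Each λ_j+ρ reduced to Ā_7; 5-tuples below use C's row order:

  λ_1+ρ ↦ (1, 0, 1, 1, 0)
  λ_2+ρ ↦ (1, 0, 1, 1, 0)
  λ_3+ρ ↦ (1, 1, 0, 1, 0)
  λ_4+ρ ↦ (1, 1, 0, 1, 0)
  λ_5+ρ ↦ (1, 0, 1, 1, 0)
  λ_6+ρ ↦ (1, 1, 0, 1, 0)
  λ_7+ρ ↦ (1, 0, 1, 1, 0)

Partition of {1..7} into 2 W_7-dot-orbits:

[[1, 2, 5, 7], [3, 4, 6]]


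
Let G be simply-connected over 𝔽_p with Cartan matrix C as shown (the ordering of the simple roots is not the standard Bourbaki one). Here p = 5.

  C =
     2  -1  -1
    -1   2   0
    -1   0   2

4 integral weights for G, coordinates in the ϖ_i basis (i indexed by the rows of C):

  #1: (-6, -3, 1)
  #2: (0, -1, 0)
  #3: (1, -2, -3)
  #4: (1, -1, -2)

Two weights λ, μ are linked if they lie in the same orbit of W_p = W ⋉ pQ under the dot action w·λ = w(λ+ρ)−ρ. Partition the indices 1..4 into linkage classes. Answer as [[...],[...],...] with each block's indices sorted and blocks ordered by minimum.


A_3 Cartan matrix, 3 simple roots permuted; ρ=(1,1,1).

Folding the 4 weights λ_j+ρ into Ā_5 (reps in the given 3-coord order):

  λ_1+ρ ↦ (3, 0, 0)
  λ_2+ρ ↦ (1, 0, 1)
  λ_3+ρ ↦ (1, 0, 1)
  λ_4+ρ ↦ (1, 0, 1)

Partition of {1..4} into 2 W_5-dot-orbits:

[[1], [2, 3, 4]]


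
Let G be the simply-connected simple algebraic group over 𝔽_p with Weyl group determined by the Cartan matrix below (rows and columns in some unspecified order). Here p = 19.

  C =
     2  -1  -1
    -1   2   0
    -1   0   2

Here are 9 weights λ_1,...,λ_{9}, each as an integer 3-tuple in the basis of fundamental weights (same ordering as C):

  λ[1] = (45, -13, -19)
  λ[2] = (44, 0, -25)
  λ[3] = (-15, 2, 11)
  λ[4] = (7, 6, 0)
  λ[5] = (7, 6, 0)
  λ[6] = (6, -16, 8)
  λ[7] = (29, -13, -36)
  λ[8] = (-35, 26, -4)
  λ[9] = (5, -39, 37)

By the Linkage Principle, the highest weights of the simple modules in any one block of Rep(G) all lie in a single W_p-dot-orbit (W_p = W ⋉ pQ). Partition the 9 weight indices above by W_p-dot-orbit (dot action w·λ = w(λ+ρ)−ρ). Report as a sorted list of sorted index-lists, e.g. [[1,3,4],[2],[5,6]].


A_3 Cartan matrix, 3 simple roots permuted; ρ=(1,1,1).

Alcove-folded reps (p=19, 9 weights, presented ϖ-order):

  λ_1 → (8, 7, 1)
  λ_2 → (1, 11, 2)
  λ_3 → (1, 11, 2)
  λ_4 → (8, 7, 1)
  λ_5 → (8, 7, 1)
  λ_6 → (8, 7, 1)
  λ_7 → (1, 11, 2)
  λ_8 → (8, 7, 1)
  λ_9 → (6, 0, 0)

These 9 weights hit 3 W_19-dot-orbits; sizes (5, 3, 1):

[[1, 4, 5, 6, 8], [2, 3, 7], [9]]


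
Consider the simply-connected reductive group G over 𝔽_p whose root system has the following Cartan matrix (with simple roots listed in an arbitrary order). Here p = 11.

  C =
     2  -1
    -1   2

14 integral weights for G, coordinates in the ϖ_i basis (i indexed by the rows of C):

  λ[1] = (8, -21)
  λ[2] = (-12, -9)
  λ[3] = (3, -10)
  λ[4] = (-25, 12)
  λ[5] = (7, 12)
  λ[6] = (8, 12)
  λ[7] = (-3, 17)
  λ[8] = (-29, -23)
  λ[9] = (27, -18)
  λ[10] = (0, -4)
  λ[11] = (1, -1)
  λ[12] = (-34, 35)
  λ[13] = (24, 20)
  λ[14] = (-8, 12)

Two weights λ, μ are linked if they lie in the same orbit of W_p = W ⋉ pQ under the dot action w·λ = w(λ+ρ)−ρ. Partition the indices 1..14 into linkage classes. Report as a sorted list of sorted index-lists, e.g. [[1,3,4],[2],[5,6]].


Type A_2, rank 2, |W|=6; reorder rows/cols to standard.

W_11-reps of the 14 weights in Ā_11 (same 2-coord order as C):

  1: (2, 0);  2: (0, 3);  3: (5, 4);  4: (2, 0);  5: (2, 1);  6: (2, 0);  7: (5, 4);  8: (0, 6);  9: (0, 6);  10: (2, 1);  11: (2, 0);  12: (0, 3);  13: (2, 1);  14: (5, 4)

The 14 indices split into 5 linkage classes (same alcove rep ⇔ same W_11-dot-orbit):

[[1, 4, 6, 11], [2, 12], [3, 7, 14], [5, 10, 13], [8, 9]]


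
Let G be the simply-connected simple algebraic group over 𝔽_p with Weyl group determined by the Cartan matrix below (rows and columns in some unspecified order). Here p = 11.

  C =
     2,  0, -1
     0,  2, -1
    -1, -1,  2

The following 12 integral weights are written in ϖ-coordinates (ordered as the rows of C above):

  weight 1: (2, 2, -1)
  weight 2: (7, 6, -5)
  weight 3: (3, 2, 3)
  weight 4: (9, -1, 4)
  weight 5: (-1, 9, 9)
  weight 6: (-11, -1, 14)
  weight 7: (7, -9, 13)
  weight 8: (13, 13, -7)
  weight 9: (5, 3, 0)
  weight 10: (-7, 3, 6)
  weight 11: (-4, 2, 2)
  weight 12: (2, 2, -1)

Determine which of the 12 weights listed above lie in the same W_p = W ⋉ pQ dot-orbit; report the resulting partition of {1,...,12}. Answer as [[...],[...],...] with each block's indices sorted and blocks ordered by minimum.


Type A_3, rank 3, |W|=24; reorder rows/cols to standard.

λ_j+ρ reflected into Ā_11 (⟨·,θ^∨⟩≤11); 3-tuples as given:

    λ_1 → (3, 3, 0)
    λ_2 → (4, 3, 4)
    λ_3 → (4, 3, 4)
    λ_4 → (6, 4, 1)
    λ_5 → (9, 1, 1)
    λ_6 → (6, 4, 1)
    λ_7 → (3, 3, 0)
    λ_8 → (3, 3, 0)
    λ_9 → (6, 4, 1)
    λ_10 → (6, 4, 1)
    λ_11 → (3, 3, 0)
    λ_12 → (3, 3, 0)

Linkage partition of the 12 weights (4 classes, p=11):

[[1, 7, 8, 11, 12], [2, 3], [4, 6, 9, 10], [5]]


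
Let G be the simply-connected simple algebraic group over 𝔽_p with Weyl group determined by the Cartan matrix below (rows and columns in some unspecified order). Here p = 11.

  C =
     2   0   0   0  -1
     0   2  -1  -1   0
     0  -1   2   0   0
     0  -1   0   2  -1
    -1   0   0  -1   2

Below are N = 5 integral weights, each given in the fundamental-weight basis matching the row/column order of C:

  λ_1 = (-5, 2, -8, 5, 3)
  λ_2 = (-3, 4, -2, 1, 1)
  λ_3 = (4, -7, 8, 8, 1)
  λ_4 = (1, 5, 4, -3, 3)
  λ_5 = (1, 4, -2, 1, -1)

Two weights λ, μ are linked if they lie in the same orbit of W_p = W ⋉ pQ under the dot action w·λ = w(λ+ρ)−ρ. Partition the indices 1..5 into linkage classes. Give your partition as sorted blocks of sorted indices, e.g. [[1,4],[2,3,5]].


C ↔ A_5 under row/col permutation; |W(A_5)| = 720.

Folding the 5 weights λ_j+ρ into Ā_11 (reps in the given 5-coord order):

  λ_1+ρ ↦ (2, 4, 1, 2, 0)
  λ_2+ρ ↦ (2, 4, 1, 2, 0)
  λ_3+ρ ↦ (2, 1, 5, 2, 1)
  λ_4+ρ ↦ (2, 4, 1, 2, 0)
  λ_5+ρ ↦ (2, 4, 1, 2, 0)

2 distinct reps among the 5 weights ⇒ 2 W_11-linkage classes:

[[1, 2, 4, 5], [3]]


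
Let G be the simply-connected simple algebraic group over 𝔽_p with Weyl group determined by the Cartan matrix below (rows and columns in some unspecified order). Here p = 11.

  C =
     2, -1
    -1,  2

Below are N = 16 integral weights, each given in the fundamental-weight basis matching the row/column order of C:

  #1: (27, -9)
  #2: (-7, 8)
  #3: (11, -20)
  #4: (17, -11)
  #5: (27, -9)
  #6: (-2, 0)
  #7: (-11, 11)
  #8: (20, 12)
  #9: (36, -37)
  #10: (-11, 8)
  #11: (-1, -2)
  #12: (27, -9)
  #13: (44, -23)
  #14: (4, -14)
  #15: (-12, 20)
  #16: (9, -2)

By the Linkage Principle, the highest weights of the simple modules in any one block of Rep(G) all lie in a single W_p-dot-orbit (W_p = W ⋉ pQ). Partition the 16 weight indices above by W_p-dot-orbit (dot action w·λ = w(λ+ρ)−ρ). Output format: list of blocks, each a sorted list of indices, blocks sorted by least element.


Cartan matrix: type A_2 (|W|=6); un-permuting the 2 rows.

Alcove-folded reps (p=11, 16 weights, presented ϖ-order):

  [1] (6, 3)
  [2] (6, 3)
  [3] (1, 3)
  [4] (1, 3)
  [5] (6, 3)
  [6] (1, 0)
  [7] (9, 1)
  [8] (9, 1)
  [9] (1, 3)
  [10] (9, 1)
  [11] (1, 0)
  [12] (6, 3)
  [13] (1, 0)
  [14] (6, 3)
  [15] (1, 0)
  [16] (9, 1)

4 distinct reps among the 16 weights ⇒ 4 W_11-linkage classes:

[[1, 2, 5, 12, 14], [3, 4, 9], [6, 11, 13, 15], [7, 8, 10, 16]]


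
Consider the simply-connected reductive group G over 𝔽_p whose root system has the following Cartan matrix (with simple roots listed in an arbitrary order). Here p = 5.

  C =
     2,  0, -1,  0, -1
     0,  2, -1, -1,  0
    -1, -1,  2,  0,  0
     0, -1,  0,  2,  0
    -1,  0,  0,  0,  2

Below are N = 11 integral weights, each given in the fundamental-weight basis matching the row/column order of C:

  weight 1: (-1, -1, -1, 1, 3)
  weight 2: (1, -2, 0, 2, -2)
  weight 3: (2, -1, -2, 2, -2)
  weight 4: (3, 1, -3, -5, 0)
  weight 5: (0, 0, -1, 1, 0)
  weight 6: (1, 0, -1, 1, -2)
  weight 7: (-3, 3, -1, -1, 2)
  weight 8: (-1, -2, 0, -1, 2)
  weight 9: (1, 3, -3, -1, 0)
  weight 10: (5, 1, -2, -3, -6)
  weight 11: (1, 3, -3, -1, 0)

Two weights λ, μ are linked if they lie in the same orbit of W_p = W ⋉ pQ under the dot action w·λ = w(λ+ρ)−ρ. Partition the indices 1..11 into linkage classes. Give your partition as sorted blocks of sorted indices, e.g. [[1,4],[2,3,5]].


A_5 Cartan matrix, 5 simple roots permuted; ρ=(1,1,1,1,1).

Ā_5 reps of the 11 weights (A_5, coords as presented):

  λ_1+ρ ↦ (0, 0, 0, 1, 3)
  λ_2+ρ ↦ (1, 1, 0, 2, 1)
  λ_3+ρ ↦ (1, 1, 0, 2, 1)
  λ_4+ρ ↦ (0, 2, 2, 0, 1)
  λ_5+ρ ↦ (1, 1, 0, 2, 1)
  λ_6+ρ ↦ (1, 1, 0, 2, 1)
  λ_7+ρ ↦ (0, 2, 2, 0, 1)
  λ_8+ρ ↦ (0, 0, 0, 1, 3)
  λ_9+ρ ↦ (0, 2, 2, 0, 1)
  λ_10+ρ ↦ (0, 0, 0, 1, 3)
  λ_11+ρ ↦ (0, 2, 2, 0, 1)

Partition of {1..11} into 3 W_5-dot-orbits:

[[1, 8, 10], [2, 3, 5, 6], [4, 7, 9, 11]]


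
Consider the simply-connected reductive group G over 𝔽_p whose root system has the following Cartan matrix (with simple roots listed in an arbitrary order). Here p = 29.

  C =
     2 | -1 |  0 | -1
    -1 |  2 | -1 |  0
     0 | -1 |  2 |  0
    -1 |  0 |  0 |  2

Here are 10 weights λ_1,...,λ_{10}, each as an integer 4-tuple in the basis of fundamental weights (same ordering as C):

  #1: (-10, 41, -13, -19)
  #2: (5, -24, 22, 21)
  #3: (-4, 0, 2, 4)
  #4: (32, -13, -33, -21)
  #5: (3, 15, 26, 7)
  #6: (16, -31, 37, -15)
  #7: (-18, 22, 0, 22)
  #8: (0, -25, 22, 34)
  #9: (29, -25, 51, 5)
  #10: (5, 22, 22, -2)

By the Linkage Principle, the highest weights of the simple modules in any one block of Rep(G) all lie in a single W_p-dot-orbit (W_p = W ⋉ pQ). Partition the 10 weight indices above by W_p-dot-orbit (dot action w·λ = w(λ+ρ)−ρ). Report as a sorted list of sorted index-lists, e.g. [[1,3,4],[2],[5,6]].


Type A_4, rank 4, |W|=120; reorder rows/cols to standard.

Alcove-folded reps (p=29, 10 weights, presented ϖ-order):

  λ_1 → (14, 2, 1, 4)
  λ_2 → (17, 6, 0, 5)
  λ_3 → (1, 2, 1, 2)
  λ_4 → (14, 2, 1, 4)
  λ_5 → (14, 2, 1, 4)
  λ_6 → (14, 2, 1, 4)
  λ_7 → (17, 6, 0, 5)
  λ_8 → (17, 6, 0, 5)
  λ_9 → (17, 6, 0, 5)
  λ_10 → (17, 6, 0, 5)

Linkage partition of the 10 weights (3 classes, p=29):

[[1, 4, 5, 6], [2, 7, 8, 9, 10], [3]]


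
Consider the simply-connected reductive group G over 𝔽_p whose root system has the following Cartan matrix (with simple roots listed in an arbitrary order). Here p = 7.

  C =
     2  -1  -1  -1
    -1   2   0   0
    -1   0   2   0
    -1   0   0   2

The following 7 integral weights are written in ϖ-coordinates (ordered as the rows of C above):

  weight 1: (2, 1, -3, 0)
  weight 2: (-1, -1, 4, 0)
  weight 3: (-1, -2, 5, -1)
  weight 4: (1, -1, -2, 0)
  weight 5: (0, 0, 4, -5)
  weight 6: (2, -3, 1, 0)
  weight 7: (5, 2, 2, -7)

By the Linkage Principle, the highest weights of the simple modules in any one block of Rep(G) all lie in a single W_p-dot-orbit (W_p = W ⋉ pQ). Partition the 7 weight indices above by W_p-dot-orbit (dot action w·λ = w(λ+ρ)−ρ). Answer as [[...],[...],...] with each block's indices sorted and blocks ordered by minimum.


C ↔ D_4 under row/col permutation; |W(D_4)| = 192.

Alcove-folded reps (p=7, 7 weights, presented ϖ-order):

  λ_1+ρ ↦ (1, 2, 2, 1);  λ_2+ρ ↦ (0, 0, 5, 1);  λ_3+ρ ↦ (0, 0, 5, 1);  λ_4+ρ ↦ (1, 0, 1, 1);  λ_5+ρ ↦ (1, 2, 2, 1);  λ_6+ρ ↦ (1, 2, 2, 1);  λ_7+ρ ↦ (1, 2, 2, 1)

3 distinct reps among the 7 weights ⇒ 3 W_7-linkage classes:

[[1, 5, 6, 7], [2, 3], [4]]


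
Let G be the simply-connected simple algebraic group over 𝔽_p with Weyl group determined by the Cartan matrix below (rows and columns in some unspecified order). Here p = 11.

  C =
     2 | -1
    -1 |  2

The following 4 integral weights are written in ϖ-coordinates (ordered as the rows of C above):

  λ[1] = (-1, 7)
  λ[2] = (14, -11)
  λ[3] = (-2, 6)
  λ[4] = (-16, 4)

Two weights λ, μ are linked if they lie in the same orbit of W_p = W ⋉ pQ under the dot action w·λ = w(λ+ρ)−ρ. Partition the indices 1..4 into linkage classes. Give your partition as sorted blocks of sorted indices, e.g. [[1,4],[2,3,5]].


Dynkin diagram of C (from the 2 off-diagonal −1 entries): A_2.

W_11-reps of the 4 weights in Ā_11 (same 2-coord order as C):

    [1] (0, 8)
    [2] (1, 6)
    [3] (1, 6)
    [4] (1, 6)

Linkage partition of the 4 weights (2 classes, p=11):

[[1], [2, 3, 4]]


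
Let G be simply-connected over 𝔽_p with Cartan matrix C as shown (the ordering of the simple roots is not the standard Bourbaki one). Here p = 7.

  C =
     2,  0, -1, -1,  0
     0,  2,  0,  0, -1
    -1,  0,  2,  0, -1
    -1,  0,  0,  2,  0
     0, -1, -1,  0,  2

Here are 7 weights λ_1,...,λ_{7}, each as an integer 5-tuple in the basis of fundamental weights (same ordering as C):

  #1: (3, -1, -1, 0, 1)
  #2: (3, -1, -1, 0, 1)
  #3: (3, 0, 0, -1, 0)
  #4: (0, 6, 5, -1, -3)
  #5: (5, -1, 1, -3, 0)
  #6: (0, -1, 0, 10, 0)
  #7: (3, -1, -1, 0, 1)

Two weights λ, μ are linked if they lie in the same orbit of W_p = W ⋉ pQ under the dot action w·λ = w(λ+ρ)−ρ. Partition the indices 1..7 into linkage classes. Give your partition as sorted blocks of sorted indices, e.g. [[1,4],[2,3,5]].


Root system A_5: the 5×5 matrix C matches after relabeling.

Alcove-folded reps (p=7, 7 weights, presented ϖ-order):

  λ_1+ρ ↦ (4, 0, 0, 1, 2);  λ_2+ρ ↦ (4, 0, 0, 1, 2);  λ_3+ρ ↦ (4, 1, 1, 0, 1);  λ_4+ρ ↦ (4, 0, 0, 1, 2);  λ_5+ρ ↦ (4, 1, 1, 0, 1);  λ_6+ρ ↦ (4, 1, 1, 0, 1);  λ_7+ρ ↦ (4, 0, 0, 1, 2)

Linkage partition of the 7 weights (2 classes, p=7):

[[1, 2, 4, 7], [3, 5, 6]]


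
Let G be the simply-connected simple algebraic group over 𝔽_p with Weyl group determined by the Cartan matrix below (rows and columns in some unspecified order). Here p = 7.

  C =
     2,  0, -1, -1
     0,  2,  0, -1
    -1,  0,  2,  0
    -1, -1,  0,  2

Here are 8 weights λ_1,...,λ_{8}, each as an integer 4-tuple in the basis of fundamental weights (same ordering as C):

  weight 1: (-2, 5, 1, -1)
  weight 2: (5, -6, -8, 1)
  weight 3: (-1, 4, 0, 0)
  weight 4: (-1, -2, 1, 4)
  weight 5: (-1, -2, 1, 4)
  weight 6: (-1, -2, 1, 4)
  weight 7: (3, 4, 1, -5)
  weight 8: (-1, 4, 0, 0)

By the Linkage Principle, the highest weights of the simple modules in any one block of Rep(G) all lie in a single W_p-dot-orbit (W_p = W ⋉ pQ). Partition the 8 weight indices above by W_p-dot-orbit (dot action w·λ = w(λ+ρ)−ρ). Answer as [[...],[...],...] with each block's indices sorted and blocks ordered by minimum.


C ↔ A_4 under row/col permutation; |W(A_4)| = 120.

Alcove-folded reps (p=7, 8 weights, presented ϖ-order):

  λ_1+ρ ↦ (0, 5, 1, 1);  λ_2+ρ ↦ (3, 0, 2, 1);  λ_3+ρ ↦ (0, 5, 1, 1);  λ_4+ρ ↦ (0, 1, 2, 4);  λ_5+ρ ↦ (0, 1, 2, 4);  λ_6+ρ ↦ (0, 1, 2, 4);  λ_7+ρ ↦ (0, 1, 2, 4);  λ_8+ρ ↦ (0, 5, 1, 1)

3 distinct reps among the 8 weights ⇒ 3 W_7-linkage classes:

[[1, 3, 8], [2], [4, 5, 6, 7]]


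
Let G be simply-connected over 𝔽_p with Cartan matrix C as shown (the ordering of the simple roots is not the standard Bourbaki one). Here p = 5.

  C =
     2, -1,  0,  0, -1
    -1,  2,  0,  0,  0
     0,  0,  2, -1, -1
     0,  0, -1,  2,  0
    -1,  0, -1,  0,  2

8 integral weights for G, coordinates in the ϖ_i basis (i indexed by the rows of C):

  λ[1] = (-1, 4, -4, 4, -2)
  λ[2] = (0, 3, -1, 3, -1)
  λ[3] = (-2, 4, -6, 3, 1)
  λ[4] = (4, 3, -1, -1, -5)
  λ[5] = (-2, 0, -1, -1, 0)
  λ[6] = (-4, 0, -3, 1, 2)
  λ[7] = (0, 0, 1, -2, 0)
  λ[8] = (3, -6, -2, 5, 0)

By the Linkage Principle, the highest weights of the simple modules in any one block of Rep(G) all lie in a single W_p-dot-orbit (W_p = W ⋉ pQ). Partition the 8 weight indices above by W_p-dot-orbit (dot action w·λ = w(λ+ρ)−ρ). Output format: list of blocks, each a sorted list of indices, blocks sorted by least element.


Type A_5, rank 5, |W|=720; reorder rows/cols to standard.

Folding the 8 weights λ_j+ρ into Ā_5 (reps in the given 5-coord order):

  λ_1 → (3, 0, 0, 0, 1) · λ_2 → (1, 0, 0, 0, 0) · λ_3 → (3, 0, 0, 0, 1) · λ_4 → (1, 0, 0, 0, 0) · λ_5 → (1, 0, 0, 0, 0) · λ_6 → (1, 1, 0, 0, 1) · λ_7 → (1, 1, 1, 1, 1) · λ_8 → (1, 0, 0, 0, 0)

Linkage partition of the 8 weights (4 classes, p=5):

[[1, 3], [2, 4, 5, 8], [6], [7]]


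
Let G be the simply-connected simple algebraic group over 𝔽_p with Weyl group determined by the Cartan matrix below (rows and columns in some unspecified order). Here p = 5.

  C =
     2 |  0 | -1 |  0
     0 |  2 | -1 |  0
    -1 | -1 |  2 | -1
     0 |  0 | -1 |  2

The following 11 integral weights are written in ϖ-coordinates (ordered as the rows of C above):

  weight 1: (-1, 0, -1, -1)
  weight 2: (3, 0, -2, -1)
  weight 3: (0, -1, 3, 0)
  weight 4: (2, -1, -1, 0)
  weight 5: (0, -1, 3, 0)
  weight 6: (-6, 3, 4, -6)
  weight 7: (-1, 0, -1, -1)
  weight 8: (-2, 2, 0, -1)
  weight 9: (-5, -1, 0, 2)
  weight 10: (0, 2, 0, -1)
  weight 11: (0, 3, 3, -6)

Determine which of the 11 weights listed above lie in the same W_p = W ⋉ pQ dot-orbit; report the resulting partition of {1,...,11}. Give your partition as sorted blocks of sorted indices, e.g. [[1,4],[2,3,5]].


Type D_4, rank 4, |W|=192; reorder rows/cols to standard.

Ā_5 reps of the 11 weights (D_4, coords as presented):

  λ_1+ρ ↦ (0, 1, 0, 0) · λ_2+ρ ↦ (3, 0, 0, 1) · λ_3+ρ ↦ (0, 1, 0, 0) · λ_4+ρ ↦ (3, 0, 0, 1) · λ_5+ρ ↦ (0, 1, 0, 0) · λ_6+ρ ↦ (0, 1, 0, 0) · λ_7+ρ ↦ (0, 1, 0, 0) · λ_8+ρ ↦ (1, 3, 0, 0) · λ_9+ρ ↦ (1, 3, 0, 0) · λ_10+ρ ↦ (1, 3, 0, 0) · λ_11+ρ ↦ (3, 0, 0, 1)

Linkage partition of the 11 weights (3 classes, p=5):

[[1, 3, 5, 6, 7], [2, 4, 11], [8, 9, 10]]


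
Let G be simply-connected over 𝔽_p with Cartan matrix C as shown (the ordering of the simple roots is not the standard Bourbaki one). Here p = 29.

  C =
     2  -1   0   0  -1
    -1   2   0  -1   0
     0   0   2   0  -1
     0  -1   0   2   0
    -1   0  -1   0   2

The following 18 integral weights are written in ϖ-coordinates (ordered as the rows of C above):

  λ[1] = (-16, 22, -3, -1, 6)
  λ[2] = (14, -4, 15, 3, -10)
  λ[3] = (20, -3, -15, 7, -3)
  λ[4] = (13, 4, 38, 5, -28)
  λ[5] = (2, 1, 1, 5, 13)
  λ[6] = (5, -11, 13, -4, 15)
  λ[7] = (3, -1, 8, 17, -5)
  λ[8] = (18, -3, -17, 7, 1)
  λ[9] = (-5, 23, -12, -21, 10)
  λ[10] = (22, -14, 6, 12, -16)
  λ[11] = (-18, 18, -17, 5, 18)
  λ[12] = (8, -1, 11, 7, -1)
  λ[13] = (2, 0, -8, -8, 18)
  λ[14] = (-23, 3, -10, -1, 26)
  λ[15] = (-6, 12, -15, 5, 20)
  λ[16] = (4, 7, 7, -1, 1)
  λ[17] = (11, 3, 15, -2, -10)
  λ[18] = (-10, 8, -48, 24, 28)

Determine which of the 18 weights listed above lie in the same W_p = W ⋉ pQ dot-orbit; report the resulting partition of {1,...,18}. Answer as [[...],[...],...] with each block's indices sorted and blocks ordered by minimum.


Root system A_5: the 5×5 matrix C matches after relabeling.

Ā_29 reps of the 18 weights (A_5, coords as presented):

  [1] (5, 8, 8, 0, 2) · [2] (3, 3, 7, 1, 9) · [3] (3, 2, 2, 6, 14) · [4] (3, 2, 2, 6, 14) · [5] (3, 2, 2, 6, 14) · [6] (3, 3, 7, 1, 9) · [7] (0, 0, 5, 18, 4) · [8] (3, 2, 2, 6, 14) · [9] (0, 0, 5, 18, 4) · [10] (5, 8, 8, 0, 2) · [11] (3, 2, 2, 6, 14) · [12] (9, 0, 12, 8, 0) · [13] (3, 3, 7, 1, 9) · [14] (0, 0, 5, 18, 4) · [15] (5, 8, 8, 0, 2) · [16] (5, 8, 8, 0, 2) · [17] (3, 3, 7, 1, 9) · [18] (0, 0, 5, 18, 4)

Partition of {1..18} into 5 W_29-dot-orbits:

[[1, 10, 15, 16], [2, 6, 13, 17], [3, 4, 5, 8, 11], [7, 9, 14, 18], [12]]


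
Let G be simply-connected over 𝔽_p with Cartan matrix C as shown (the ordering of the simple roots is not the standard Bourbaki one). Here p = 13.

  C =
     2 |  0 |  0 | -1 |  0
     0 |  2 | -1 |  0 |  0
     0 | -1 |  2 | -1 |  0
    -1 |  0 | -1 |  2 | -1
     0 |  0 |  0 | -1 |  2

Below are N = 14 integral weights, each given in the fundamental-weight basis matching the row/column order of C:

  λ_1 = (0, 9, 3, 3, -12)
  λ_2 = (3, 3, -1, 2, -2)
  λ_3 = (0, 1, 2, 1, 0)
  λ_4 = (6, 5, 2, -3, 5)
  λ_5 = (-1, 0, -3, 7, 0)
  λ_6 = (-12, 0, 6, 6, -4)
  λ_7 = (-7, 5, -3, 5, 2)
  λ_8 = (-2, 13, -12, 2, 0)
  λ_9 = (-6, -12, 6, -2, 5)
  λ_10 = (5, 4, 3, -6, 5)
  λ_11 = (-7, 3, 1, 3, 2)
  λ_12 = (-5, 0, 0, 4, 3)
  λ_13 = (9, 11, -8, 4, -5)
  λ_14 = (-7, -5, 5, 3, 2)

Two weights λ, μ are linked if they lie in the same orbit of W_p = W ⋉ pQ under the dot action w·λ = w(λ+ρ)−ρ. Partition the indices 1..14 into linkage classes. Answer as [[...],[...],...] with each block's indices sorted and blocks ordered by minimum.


Cartan matrix: type D_5 (|W|=1920); un-permuting the 5 rows.

Ā_13 reps of the 14 weights (D_5, coords as presented):

    λ_1 → (1, 2, 2, 2, 1)
    λ_2 → (4, 4, 0, 2, 1)
    λ_3 → (1, 2, 2, 2, 1)
    λ_4 → (0, 1, 1, 4, 1)
    λ_5 → (0, 1, 1, 4, 1)
    λ_6 → (4, 1, 1, 1, 4)
    λ_7 → (4, 4, 0, 2, 1)
    λ_8 → (1, 2, 2, 2, 1)
    λ_9 → (0, 1, 1, 4, 1)
    λ_10 → (1, 2, 2, 2, 1)
    λ_11 → (4, 4, 0, 2, 1)
    λ_12 → (4, 1, 1, 1, 4)
    λ_13 → (1, 2, 2, 2, 1)
    λ_14 → (4, 4, 0, 2, 1)

4 distinct reps among the 14 weights ⇒ 4 W_13-linkage classes:

[[1, 3, 8, 10, 13], [2, 7, 11, 14], [4, 5, 9], [6, 12]]
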